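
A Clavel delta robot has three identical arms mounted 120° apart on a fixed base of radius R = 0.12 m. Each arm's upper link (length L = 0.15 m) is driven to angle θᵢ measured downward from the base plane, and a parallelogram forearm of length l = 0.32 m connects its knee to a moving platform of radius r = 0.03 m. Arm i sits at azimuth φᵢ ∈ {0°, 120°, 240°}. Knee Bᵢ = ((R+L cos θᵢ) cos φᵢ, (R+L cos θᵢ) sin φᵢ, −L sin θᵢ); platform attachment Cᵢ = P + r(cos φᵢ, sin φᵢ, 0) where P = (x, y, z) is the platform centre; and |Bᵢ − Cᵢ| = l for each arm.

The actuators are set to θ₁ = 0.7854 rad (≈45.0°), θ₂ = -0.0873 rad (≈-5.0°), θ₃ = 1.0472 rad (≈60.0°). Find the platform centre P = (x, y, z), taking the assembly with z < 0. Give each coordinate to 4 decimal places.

(-0.0333, 0.1322, -0.2857)

centre 1 = (0.1961·cos0.0°, 0.1961·sin0.0°, -0.1061) = (0.1961, 0.0000, -0.1061)
centre 2 = (0.2394·cos120.0°, 0.2394·sin120.0°, 0.0131) = (-0.1197, 0.2074, 0.0131)
arm 3 at φ=240.0°: ρ3 = 0.1650;  centre 3 = (-0.0825, -0.1429, -0.1299)
|centre ₂|²−|centre ₁|² = 0.0078;  |centre ₃|²−|centre ₁|² = -0.0056
plane₁₂: -0.6316x+0.4147y+0.2383z = 0.0078
Cramer: x(z) = 0.0002+0.1174z;  y(z) = 0.0191-0.3958z
sphere 1 gives Az²+Bz+C=0 with A=1.1704, B=0.1510, C=-0.0524;  B²−4AC=0.2682;  roots -0.2857, 0.1568;  negative root z = -0.2857
x = -0.0333, y = 0.1322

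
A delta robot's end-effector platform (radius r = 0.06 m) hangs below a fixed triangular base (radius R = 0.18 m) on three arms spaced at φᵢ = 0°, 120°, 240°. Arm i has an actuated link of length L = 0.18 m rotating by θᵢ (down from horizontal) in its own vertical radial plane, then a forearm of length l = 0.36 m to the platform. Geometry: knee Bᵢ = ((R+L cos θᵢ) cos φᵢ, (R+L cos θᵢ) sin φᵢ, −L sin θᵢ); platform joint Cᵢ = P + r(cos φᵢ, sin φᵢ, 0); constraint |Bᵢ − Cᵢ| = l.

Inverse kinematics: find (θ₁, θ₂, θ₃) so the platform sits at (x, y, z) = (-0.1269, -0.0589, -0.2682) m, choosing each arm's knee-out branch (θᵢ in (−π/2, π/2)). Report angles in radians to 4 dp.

arm 1 (φ=0.0°): x'=-0.1269, y'=-0.0589
  e−x'=0.2469;  (l²−L²−(e−x')²−y'²−z²)/2L = -0.1088
  θ1 = atan2(B,A) + arccos(C/0.3645) = 1.0471
rotate P by −φ2: (0.0124, 0.1393, -0.2682)
  A cos θ + B sin θ = C:  0.1076·cos θ + -0.2682·sin θ = -0.0159
  γ=atan2(-0.2682,0.1076)=-1.1894;  ψ=arccos(-0.0550)=1.6258;  θ2=γ+ψ≈0.4364
rotate P by −φ3: (0.1145, -0.0804, -0.2682)
  A=0.0055, B=-0.2682, C=(l²−L²−A²−y'²−z²)/(2L)=0.0521
  γ=atan2(-0.2682,0.0055)=-1.5501;  ψ=arccos(0.1943)=1.3752;  θ3=γ+ψ≈-0.1749

θ₁ = 1.0471, θ₂ = 0.4364, θ₃ = -0.1749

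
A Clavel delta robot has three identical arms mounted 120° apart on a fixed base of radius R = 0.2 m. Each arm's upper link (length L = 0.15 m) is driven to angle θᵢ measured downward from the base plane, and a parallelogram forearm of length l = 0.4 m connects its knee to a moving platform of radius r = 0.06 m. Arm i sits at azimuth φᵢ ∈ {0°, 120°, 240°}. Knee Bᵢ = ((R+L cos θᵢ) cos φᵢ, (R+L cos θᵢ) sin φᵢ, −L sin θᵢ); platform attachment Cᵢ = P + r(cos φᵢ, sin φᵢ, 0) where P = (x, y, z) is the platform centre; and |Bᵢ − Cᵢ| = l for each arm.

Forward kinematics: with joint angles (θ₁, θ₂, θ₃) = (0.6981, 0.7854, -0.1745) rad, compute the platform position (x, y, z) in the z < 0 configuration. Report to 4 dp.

(-0.0480, -0.1062, -0.3350)

φ1=0.0°: virtual centre (0.2549, 0.0000, -0.0964), radius l
arm 2 at φ=120.0°: e+L cos θ2 = 0.2461;  O2 = (-0.1230, 0.2131, -0.1061)
arm 3 at φ=240.0°: e+L cos θ3 = 0.2877;  O3 = (-0.1439, -0.2492, 0.0260)
|O₂|²−|O₁|² = -0.0025;  |O₃|²−|O₁|² = 0.0092
linear system: -0.7559x+0.4262y = -0.0025−-0.0193z; -0.7975x+-0.4983y = 0.0092−0.2449z
Cramer: x(z) = -0.0037+0.1322z;  y(z) = -0.0124+0.2798z
sphere 1 gives Az²+Bz+C=0 with A=1.0958, B=0.1175, C=-0.0836;  B²−4AC=0.3804;  roots -0.3350, 0.2278;  negative root z = -0.3350
x = -0.0480, y = -0.1062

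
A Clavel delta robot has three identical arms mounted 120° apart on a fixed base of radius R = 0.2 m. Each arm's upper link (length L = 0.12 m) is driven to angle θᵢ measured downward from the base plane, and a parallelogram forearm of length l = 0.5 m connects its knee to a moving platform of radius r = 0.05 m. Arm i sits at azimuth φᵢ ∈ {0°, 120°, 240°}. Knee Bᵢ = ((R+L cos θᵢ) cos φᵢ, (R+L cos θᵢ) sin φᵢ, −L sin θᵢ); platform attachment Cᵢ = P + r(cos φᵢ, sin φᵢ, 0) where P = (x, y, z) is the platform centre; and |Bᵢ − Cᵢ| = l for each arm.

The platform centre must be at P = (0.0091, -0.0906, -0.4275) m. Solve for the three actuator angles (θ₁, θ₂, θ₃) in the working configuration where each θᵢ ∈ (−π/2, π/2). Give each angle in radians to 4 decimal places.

θ₁ = 0.0869, θ₂ = 0.5234, θ₃ = -0.2621

φ1=0.0° → target in arm frame (0.0091, -0.0906)
  A cos θ + B sin θ = C:  0.1409·cos θ + -0.4275·sin θ = 0.1033
  γ=atan2(-0.4275,0.1409)=-1.2524;  ψ=arccos(0.2294)=1.3393;  θ1=γ+ψ≈0.0869
arm 2 (φ=120.0°): x'=-0.0830, y'=0.0374
  A=0.2330, B=-0.4275, C=(l²−L²−A²−y'²−z²)/(2L)=-0.0119
  √(A²+B²)=0.4869;  θ2 = -1.0718+1.5952 ≈ 0.5234
arm 3 (φ=240.0°): x'=0.0739, y'=0.0532
  A=0.0761, B=-0.4275, C=(l²−L²−A²−y'²−z²)/(2L)=0.1843
  √(A²+B²)=0.4342;  θ3 = -1.3947+1.1325 ≈ -0.2621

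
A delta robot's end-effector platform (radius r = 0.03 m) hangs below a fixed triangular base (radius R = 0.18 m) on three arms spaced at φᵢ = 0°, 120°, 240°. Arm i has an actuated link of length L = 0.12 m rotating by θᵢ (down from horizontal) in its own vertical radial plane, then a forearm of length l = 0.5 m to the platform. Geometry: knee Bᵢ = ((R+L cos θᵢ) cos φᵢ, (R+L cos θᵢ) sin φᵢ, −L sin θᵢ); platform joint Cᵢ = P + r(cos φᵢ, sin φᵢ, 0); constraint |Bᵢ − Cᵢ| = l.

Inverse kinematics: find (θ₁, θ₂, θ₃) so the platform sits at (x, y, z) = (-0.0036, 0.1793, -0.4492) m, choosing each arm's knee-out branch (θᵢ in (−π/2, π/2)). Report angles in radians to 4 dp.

arm 1 (φ=0.0°): x'=-0.0036, y'=0.1793
  A cos θ + B sin θ = C:  0.1536·cos θ + -0.4492·sin θ = -0.0913
  γ=atan2(-0.4492,0.1536)=-1.2413;  ψ=arccos(-0.1924)=1.7644;  θ1=γ+ψ≈0.5231
φ2=120.0° → target in arm frame (0.1571, -0.0865)
  A=-0.0071, B=-0.4492, C=(l²−L²−A²−y'²−z²)/(2L)=0.1095
  γ=atan2(-0.4492,-0.0071)=-1.5866;  ψ=arccos(0.2437)=1.3246;  θ2=γ+ψ≈-0.2620
φ3=240.0° → target in arm frame (-0.1535, -0.0928)
  e−x'=0.3035;  (l²−L²−(e−x')²−y'²−z²)/2L = -0.2787
  √(A²+B²)=0.5421;  θ3 = -0.9766+2.1107 ≈ 1.1341

θ₁ = 0.5231, θ₂ = -0.2620, θ₃ = 1.1341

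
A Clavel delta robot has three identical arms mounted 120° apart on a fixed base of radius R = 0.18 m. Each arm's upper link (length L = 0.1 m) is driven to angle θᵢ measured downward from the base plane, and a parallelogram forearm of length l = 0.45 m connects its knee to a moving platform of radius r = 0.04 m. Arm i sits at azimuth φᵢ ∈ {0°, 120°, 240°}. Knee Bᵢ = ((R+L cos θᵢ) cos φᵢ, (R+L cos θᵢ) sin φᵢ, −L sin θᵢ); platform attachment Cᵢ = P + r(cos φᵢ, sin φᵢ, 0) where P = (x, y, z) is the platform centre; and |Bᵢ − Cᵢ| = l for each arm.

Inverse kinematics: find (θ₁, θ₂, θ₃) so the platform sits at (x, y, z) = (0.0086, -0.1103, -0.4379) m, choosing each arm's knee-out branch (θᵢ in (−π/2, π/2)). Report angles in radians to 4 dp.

θ₁ = 0.6107, θ₂ = 1.1338, θ₃ = 0.1740

arm 1 (φ=0.0°): x'=0.0086, y'=-0.1103
  A cos θ + B sin θ = C:  0.1314·cos θ + -0.4379·sin θ = -0.1434
  γ=atan2(-0.4379,0.1314)=-1.2793;  ψ=arccos(-0.3137)=1.8899;  θ1=γ+ψ≈0.6107
rotate P by −φ2: (-0.0998, 0.0477, -0.4379)
  e−x'=0.2398;  (l²−L²−(e−x')²−y'²−z²)/2L = -0.2952
  θ2 = atan2(B,A) + arccos(C/0.4993) = 1.1338
arm 3 (φ=240.0°): x'=0.0912, y'=0.0626
  e−x'=0.0488;  (l²−L²−(e−x')²−y'²−z²)/2L = -0.0278
  √(A²+B²)=0.4406;  θ3 = -1.4599+1.6339 ≈ 0.1740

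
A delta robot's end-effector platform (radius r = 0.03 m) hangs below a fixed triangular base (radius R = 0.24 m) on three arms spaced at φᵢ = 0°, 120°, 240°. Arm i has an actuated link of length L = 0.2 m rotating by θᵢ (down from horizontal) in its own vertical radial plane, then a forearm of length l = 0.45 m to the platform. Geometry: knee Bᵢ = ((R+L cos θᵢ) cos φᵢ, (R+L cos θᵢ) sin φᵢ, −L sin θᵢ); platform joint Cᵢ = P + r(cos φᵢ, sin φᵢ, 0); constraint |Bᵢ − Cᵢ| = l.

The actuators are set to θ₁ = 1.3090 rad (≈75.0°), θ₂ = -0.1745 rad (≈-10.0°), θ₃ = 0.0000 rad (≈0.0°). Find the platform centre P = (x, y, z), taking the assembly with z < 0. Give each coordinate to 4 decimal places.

(-0.1832, 0.0122, -0.2591)

arm 1 at φ=0.0°: ρ1 = 0.2618;  S1 = (0.2618, 0.0000, -0.1932)
S2 = (0.4070·cos120.0°, 0.4070·sin120.0°, 0.0347) = (-0.2035, 0.3524, 0.0347)
φ3=240.0°: virtual centre (-0.2050, -0.3551, 0.0000), radius l
subtract pairs → two planes through P
linear system: -0.9305x+0.7049y = 0.0610−0.4558z; -0.9335x+-0.7101y = 0.0623−0.3864z
det = 1.3188;  x = -0.0661+0.4520z,  y = -0.0008+-0.0500z
quadratic in z: (1.2068)z²+(0.0901)z+(-0.0577)=0, √Δ=0.5353 → z ∈ {-0.2591, 0.1845}; z = -0.2591 (taking z<0)
x = -0.1832, y = 0.0122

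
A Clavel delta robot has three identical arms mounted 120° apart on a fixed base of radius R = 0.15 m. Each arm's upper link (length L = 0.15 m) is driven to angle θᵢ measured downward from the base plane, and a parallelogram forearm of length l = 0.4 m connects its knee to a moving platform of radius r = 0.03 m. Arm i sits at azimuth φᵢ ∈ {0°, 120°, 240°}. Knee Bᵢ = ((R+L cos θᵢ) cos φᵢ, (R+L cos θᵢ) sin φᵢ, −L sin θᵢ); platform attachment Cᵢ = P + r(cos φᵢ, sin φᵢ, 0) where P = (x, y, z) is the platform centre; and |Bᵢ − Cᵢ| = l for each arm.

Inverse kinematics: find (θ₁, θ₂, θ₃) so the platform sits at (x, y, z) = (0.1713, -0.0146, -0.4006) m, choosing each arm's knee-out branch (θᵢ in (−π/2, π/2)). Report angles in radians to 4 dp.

φ1=0.0° → target in arm frame (0.1713, -0.0146)
  e−x'=-0.0513;  (l²−L²−(e−x')²−y'²−z²)/2L = -0.0861
  θ1 = atan2(B,A) + arccos(C/0.4039) = 0.0874
φ2=120.0° → target in arm frame (-0.0983, -0.1411)
  A cos θ + B sin θ = C:  0.2183·cos θ + -0.4006·sin θ = -0.3018
  √(A²+B²)=0.4562;  θ2 = -1.0719+2.2935 ≈ 1.2217
rotate P by −φ3: (-0.0730, 0.1557, -0.4006)
  A=0.1930, B=-0.4006, C=(l²−L²−A²−y'²−z²)/(2L)=-0.2815
  γ=atan2(-0.4006,0.1930)=-1.1218;  ψ=arccos(-0.6331)=2.2564;  θ3=γ+ψ≈1.1346

θ₁ = 0.0874, θ₂ = 1.2217, θ₃ = 1.1346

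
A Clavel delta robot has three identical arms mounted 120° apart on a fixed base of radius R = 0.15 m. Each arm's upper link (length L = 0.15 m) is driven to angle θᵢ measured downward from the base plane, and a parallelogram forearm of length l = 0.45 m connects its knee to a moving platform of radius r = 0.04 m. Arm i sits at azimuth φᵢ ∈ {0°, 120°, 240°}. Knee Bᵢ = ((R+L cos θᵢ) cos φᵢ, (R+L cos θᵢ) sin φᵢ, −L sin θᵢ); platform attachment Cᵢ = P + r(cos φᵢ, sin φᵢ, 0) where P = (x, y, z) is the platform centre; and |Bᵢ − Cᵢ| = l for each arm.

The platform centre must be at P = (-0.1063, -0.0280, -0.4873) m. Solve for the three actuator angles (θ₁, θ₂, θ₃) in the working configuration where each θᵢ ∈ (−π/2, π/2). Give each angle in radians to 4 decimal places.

θ₁ = 1.1341, θ₂ = 0.6978, θ₃ = 0.5235

rotate P by −φ1: (-0.1063, -0.0280, -0.4873)
  A=0.2163, B=-0.4873, C=(l²−L²−A²−y'²−z²)/(2L)=-0.3501
  θ1 = atan2(B,A) + arccos(C/0.5331) = 1.1341
rotate P by −φ2: (0.0289, 0.1061, -0.4873)
  e−x'=0.0811;  (l²−L²−(e−x')²−y'²−z²)/2L = -0.2510
  θ2 = atan2(B,A) + arccos(C/0.4940) = 0.6978
arm 3 (φ=240.0°): x'=0.0774, y'=-0.0781
  A cos θ + B sin θ = C:  0.0326·cos θ + -0.4873·sin θ = -0.2154
  γ=atan2(-0.4873,0.0326)=-1.5040;  ψ=arccos(-0.4410)=2.0275;  θ3=γ+ψ≈0.5235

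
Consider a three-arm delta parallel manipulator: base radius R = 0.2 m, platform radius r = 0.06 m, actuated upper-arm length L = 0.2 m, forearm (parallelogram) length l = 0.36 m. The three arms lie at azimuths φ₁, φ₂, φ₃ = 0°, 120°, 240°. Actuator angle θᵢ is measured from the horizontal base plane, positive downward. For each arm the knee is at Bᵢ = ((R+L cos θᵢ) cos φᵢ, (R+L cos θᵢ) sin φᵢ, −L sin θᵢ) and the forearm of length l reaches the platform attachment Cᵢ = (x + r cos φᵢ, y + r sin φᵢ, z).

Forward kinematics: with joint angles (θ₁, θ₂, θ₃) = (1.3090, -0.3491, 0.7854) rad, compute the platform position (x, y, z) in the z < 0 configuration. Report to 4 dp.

S1 = (0.1918·cos0.0°, 0.1918·sin0.0°, -0.1932) = (0.1918, 0.0000, -0.1932)
φ2=120.0°: virtual centre (-0.1640, 0.2840, 0.0684), radius l
arm 3 at φ=240.0°: (R−r)+L cos θ3 = 0.2814;  S3 = (-0.1407, -0.2437, -0.1414)
|S₂|²−|S₁|² = 0.0381;  |S₃|²−|S₁|² = 0.0251
[-0.7115 0.5680 0.5232]·P = 0.0381;  [-0.6649 -0.4874 0.1035]·P = 0.0251
det = 0.7245;  x = -0.0453+0.4332z,  y = 0.0103+-0.3785z
quadratic in z: (1.3309)z²+(0.1731)z+(-0.0360)=0, √Δ=0.4705 → z ∈ {-0.2418, 0.1117}; z = -0.2418 (taking z<0)
x = -0.1501, y = 0.1019

(-0.1501, 0.1019, -0.2418)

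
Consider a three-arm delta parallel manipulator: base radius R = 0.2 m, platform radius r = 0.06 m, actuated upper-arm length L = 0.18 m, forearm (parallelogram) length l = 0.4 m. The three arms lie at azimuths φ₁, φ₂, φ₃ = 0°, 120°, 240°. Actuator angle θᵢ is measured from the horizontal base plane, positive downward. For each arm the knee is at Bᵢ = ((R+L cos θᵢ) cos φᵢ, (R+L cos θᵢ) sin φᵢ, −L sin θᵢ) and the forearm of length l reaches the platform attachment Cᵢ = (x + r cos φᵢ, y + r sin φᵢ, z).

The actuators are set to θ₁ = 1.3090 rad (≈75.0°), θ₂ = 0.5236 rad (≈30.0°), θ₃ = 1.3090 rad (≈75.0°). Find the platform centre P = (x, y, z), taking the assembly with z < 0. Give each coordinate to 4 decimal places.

(-0.0690, 0.1194, -0.4575)

S1 = (0.1866·cos0.0°, 0.1866·sin0.0°, -0.1739) = (0.1866, 0.0000, -0.1739)
φ2=120.0°: virtual centre (-0.1479, 0.2562, -0.0900), radius l
φ3=240.0°: virtual centre (-0.0933, -0.1616, -0.1739), radius l
subtract pairs → two planes through P
linear system: -0.6691x+0.5125y = 0.0306−0.1677z; -0.5598x+-0.3232y = 0.0000−0.0000z
Cramer: x(z) = -0.0197+0.1077z;  y(z) = 0.0341-0.1866z
quadratic in z: (1.0464)z²+(0.2906)z+(-0.0861)=0, √Δ=0.6669 → z ∈ {-0.4575, 0.1798}; z = -0.4575 (taking z<0)
x = -0.0690, y = 0.1194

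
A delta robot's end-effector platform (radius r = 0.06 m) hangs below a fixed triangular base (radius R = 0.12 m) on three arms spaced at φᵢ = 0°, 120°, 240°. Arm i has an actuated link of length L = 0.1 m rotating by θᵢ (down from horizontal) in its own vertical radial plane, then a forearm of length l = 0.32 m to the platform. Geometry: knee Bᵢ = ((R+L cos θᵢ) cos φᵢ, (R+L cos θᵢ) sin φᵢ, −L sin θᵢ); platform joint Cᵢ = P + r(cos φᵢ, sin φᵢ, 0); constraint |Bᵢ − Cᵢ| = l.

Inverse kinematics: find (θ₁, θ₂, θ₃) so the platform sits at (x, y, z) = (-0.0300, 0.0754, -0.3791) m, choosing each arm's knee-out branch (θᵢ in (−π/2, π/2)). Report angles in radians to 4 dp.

θ₁ = 1.2220, θ₂ = 0.6985, θ₃ = 1.3093

rotate P by −φ1: (-0.0300, 0.0754, -0.3791)
  A=0.0900, B=-0.3791, C=(l²−L²−A²−y'²−z²)/(2L)=-0.3255
  √(A²+B²)=0.3896;  θ1 = -1.3377+2.5597 ≈ 1.2220
rotate P by −φ2: (0.0803, -0.0117, -0.3791)
  e−x'=-0.0203;  (l²−L²−(e−x')²−y'²−z²)/2L = -0.2593
  √(A²+B²)=0.3796;  θ2 = -1.6243+2.3228 ≈ 0.6985
arm 3 (φ=240.0°): x'=-0.0503, y'=-0.0637
  A cos θ + B sin θ = C:  0.1103·cos θ + -0.3791·sin θ = -0.3377
  √(A²+B²)=0.3948;  θ3 = -1.2877+2.5969 ≈ 1.3093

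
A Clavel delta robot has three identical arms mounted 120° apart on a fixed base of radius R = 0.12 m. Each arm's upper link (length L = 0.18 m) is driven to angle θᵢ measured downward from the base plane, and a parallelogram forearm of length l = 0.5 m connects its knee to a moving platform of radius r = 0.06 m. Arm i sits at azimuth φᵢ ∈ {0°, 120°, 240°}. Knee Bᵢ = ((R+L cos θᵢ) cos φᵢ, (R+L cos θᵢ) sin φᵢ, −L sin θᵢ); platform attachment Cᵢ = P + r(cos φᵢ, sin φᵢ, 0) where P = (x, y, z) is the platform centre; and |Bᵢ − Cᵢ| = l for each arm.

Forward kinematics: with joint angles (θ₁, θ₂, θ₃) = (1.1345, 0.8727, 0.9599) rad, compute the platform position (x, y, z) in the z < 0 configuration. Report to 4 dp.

(-0.0660, 0.0213, -0.6200)

centre 1 = (0.1361·cos0.0°, 0.1361·sin0.0°, -0.1631) = (0.1361, 0.0000, -0.1631)
arm 2 at φ=120.0°: ρ2 = 0.1757;  centre 2 = (-0.0878, 0.1522, -0.1379)
φ3=240.0°: virtual centre (-0.0816, -0.1414, -0.1474), radius l
|centre ₂|²−|centre ₁|² = 0.0048;  |centre ₃|²−|centre ₁|² = 0.0033
plane₁₂: -0.4478x+0.3043y+0.0505z = 0.0048
Cramer: x(z) = -0.0090+0.0920z;  y(z) = 0.0024-0.0306z
into |P−centre ₁|² = l²: 1.0094z² + 0.2994z + -0.2023 = 0;  Δ = 0.9066;  z = -0.6200 or 0.3233 → z<0 root = -0.6200
x = -0.0660, y = 0.0213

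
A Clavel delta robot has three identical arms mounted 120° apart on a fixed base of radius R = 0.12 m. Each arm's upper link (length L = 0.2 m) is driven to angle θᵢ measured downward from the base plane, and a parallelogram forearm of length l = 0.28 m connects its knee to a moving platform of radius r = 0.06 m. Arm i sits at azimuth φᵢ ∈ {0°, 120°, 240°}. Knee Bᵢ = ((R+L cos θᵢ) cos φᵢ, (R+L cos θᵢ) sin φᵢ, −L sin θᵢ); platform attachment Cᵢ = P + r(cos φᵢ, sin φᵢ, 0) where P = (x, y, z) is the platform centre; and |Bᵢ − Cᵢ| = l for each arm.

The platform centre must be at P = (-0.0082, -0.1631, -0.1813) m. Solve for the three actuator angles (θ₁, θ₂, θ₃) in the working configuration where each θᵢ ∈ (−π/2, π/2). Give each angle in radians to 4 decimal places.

arm 1 (φ=0.0°): x'=-0.0082, y'=-0.1631
  e−x'=0.0682;  (l²−L²−(e−x')²−y'²−z²)/2L = -0.0643
  θ1 = atan2(B,A) + arccos(C/0.1937) = 0.6982
rotate P by −φ2: (-0.1371, 0.0887, -0.1813)
  A cos θ + B sin θ = C:  0.1971·cos θ + -0.1813·sin θ = -0.1030
  γ=atan2(-0.1813,0.1971)=-0.7435;  ψ=arccos(-0.3845)=1.9655;  θ2=γ+ψ≈1.2219
φ3=240.0° → target in arm frame (0.1453, 0.0744)
  e−x'=-0.0853;  (l²−L²−(e−x')²−y'²−z²)/2L = -0.0182
  θ3 = atan2(B,A) + arccos(C/0.2004) = -0.3488

θ₁ = 0.6982, θ₂ = 1.2219, θ₃ = -0.3488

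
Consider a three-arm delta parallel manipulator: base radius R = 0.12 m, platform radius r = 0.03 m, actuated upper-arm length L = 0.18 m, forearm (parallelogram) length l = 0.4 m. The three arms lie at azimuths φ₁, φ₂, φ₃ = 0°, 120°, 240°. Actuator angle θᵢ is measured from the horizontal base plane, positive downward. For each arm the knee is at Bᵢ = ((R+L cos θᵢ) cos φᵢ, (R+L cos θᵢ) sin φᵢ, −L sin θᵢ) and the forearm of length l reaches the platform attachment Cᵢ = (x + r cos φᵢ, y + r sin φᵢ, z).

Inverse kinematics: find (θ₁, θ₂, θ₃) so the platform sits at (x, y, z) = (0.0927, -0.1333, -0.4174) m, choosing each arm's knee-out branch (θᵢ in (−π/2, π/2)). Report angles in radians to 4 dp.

rotate P by −φ1: (0.0927, -0.1333, -0.4174)
  A=-0.0027, B=-0.4174, C=(l²−L²−A²−y'²−z²)/(2L)=-0.1789
  √(A²+B²)=0.4174;  θ1 = -1.5773+2.0137 ≈ 0.4364
arm 2 (φ=120.0°): x'=-0.1618, y'=-0.0136
  A cos θ + B sin θ = C:  0.2518·cos θ + -0.4174·sin θ = -0.3061
  γ=atan2(-0.4174,0.2518)=-1.0280;  ψ=arccos(-0.6280)=2.2498;  θ2=γ+ψ≈1.2218
rotate P by −φ3: (0.0691, 0.1469, -0.4174)
  e−x'=0.0209;  (l²−L²−(e−x')²−y'²−z²)/2L = -0.1907
  γ=atan2(-0.4174,0.0209)=-1.5207;  ψ=arccos(-0.4563)=2.0446;  θ3=γ+ψ≈0.5239

θ₁ = 0.4364, θ₂ = 1.2218, θ₃ = 0.5239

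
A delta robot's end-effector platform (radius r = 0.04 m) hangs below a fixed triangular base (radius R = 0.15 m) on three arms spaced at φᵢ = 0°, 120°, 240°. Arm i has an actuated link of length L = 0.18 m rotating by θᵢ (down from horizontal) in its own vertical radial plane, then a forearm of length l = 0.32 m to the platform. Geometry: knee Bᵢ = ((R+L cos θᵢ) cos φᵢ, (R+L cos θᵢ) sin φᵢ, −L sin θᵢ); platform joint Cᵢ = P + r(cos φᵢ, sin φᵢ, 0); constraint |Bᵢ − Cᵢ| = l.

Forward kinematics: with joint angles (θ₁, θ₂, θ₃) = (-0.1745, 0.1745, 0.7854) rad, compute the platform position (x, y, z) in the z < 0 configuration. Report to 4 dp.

(0.0584, 0.0546, -0.1857)

φ1=0.0°: virtual centre (0.2873, 0.0000, 0.0313), radius l
φ2=120.0°: virtual centre (-0.1436, 0.2488, -0.0313), radius l
S3 = (0.2373·cos240.0°, 0.2373·sin240.0°, -0.1273) = (-0.1186, -0.2055, -0.1273)
eliminate P² terms by subtracting sphere 1 from 2 and 3
linear system: -0.8618x+0.4976y = 0.0000−-0.1250z; -0.8118x+-0.4110y = -0.0110−-0.3171z
Cramer: x(z) = 0.0072-0.2759z;  y(z) = 0.0125-0.2266z
sphere 1 gives Az²+Bz+C=0 with A=1.1274, B=0.0863, C=-0.0228;  B²−4AC=0.1105;  roots -0.1857, 0.1091;  negative root z = -0.1857
x = 0.0584, y = 0.0546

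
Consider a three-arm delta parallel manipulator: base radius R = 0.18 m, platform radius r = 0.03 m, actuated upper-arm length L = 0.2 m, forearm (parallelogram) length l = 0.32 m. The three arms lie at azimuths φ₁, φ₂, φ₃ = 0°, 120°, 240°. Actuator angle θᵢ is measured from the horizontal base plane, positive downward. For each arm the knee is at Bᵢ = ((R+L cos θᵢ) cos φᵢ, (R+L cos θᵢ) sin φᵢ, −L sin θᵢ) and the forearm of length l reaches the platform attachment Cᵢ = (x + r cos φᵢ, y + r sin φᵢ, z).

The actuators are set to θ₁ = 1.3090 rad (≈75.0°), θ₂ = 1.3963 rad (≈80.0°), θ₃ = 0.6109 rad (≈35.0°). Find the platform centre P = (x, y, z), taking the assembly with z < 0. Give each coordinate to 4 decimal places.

(-0.0452, -0.1078, -0.3658)

O1 = (0.2018·cos0.0°, 0.2018·sin0.0°, -0.1932) = (0.2018, 0.0000, -0.1932)
O2 = (0.1847·cos120.0°, 0.1847·sin120.0°, -0.1970) = (-0.0924, 0.1600, -0.1970)
O3 = (0.3138·cos240.0°, 0.3138·sin240.0°, -0.1147) = (-0.1569, -0.2718, -0.1147)
|O₂|²−|O₁|² = -0.0051;  |O₃|²−|O₁|² = 0.0336
linear system: -0.5882x+0.3199y = -0.0051−-0.0076z; -0.7174x+-0.5436y = 0.0336−0.1569z
det = 0.5493;  x = -0.0145+0.0839z,  y = -0.0427+0.1779z
quadratic in z: (1.0387)z²+(0.3349)z+(-0.0165)=0, √Δ=0.4250 → z ∈ {-0.3658, 0.0434}; z = -0.3658 (taking z<0)
x = -0.0452, y = -0.1078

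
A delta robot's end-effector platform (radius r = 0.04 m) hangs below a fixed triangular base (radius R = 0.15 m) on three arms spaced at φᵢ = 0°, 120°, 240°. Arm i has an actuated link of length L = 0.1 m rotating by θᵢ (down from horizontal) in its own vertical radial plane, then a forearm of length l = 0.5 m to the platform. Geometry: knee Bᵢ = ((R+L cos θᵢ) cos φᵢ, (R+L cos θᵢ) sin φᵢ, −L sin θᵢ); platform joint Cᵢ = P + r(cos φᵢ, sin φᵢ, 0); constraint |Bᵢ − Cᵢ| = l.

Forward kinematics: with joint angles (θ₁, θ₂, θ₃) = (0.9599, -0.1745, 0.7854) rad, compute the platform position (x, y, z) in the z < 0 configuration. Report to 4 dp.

O1 = (0.1674·cos0.0°, 0.1674·sin0.0°, -0.0819) = (0.1674, 0.0000, -0.0819)
φ2=120.0°: virtual centre (-0.1042, 0.1806, 0.0174), radius l
arm 3 at φ=240.0°: (R−r)+L cos θ3 = 0.1807;  O3 = (-0.0904, -0.1565, -0.0707)
|O₂|²−|O₁|² = 0.0090;  |O₃|²−|O₁|² = 0.0029
[-0.5432 0.3611 0.1985]·P = 0.0090;  [-0.5154 -0.3130 0.0224]·P = 0.0029
det = 0.3561;  x = -0.0109+0.1972z,  y = 0.0086+-0.2532z
into |P−O₁|² = l²: 1.1030z² + 0.0891z + -0.2114 = 0;  Δ = 0.9408;  z = -0.4801 or 0.3993 → z<0 root = -0.4801
x = -0.1056, y = 0.1302

(-0.1056, 0.1302, -0.4801)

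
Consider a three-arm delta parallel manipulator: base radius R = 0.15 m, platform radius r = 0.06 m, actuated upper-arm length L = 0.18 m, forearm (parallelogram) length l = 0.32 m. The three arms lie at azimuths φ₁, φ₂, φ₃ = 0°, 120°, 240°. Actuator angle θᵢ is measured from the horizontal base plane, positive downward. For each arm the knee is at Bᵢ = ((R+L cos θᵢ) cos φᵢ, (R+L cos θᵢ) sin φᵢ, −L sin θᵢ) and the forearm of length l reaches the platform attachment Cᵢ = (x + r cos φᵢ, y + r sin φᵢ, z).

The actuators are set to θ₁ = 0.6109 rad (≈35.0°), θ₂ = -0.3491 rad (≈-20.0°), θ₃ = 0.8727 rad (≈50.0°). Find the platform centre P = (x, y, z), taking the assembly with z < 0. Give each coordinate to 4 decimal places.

arm 1 at φ=0.0°: (R−r)+L cos θ1 = 0.2374;  centre 1 = (0.2374, 0.0000, -0.1032)
centre 2 = (0.2591·cos120.0°, 0.2591·sin120.0°, 0.0616) = (-0.1296, 0.2244, 0.0616)
arm 3 at φ=240.0°: (R−r)+L cos θ3 = 0.2057;  centre 3 = (-0.1028, -0.1781, -0.1379)
subtract pairs → two planes through P
linear system: -0.7340x+0.4488y = 0.0039−0.3296z; -0.6806x+-0.3563y = -0.0057−-0.0693z
Cramer: x(z) = 0.0021+0.1523z;  y(z) = 0.0121-0.4854z
into |P−centre ₁|² = l²: 1.2588z² + 0.1231z + -0.0362 = 0;  Δ = 0.1974;  z = -0.2254 or 0.1276 → z<0 root = -0.2254
x = -0.0322, y = 0.1215

(-0.0322, 0.1215, -0.2254)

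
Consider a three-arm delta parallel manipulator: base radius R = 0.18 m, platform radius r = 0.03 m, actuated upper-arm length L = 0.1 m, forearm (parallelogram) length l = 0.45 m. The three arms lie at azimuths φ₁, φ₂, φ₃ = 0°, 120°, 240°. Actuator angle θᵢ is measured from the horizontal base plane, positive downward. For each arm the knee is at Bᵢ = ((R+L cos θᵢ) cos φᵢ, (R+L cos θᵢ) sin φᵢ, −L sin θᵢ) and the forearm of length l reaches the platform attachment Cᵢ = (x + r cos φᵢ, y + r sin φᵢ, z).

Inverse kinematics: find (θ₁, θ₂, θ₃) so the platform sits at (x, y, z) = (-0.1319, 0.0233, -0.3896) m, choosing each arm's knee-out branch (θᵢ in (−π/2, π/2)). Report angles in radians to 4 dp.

θ₁ = 1.0473, θ₂ = -0.1745, θ₃ = 0.0869

arm 1 (φ=0.0°): x'=-0.1319, y'=0.0233
  A cos θ + B sin θ = C:  0.2819·cos θ + -0.3896·sin θ = -0.1965
  γ=atan2(-0.3896,0.2819)=-0.9444;  ψ=arccos(-0.4086)=1.9917;  θ1=γ+ψ≈1.0473
φ2=120.0° → target in arm frame (0.0861, 0.1026)
  A=0.0639, B=-0.3896, C=(l²−L²−A²−y'²−z²)/(2L)=0.1305
  γ=atan2(-0.3896,0.0639)=-1.4083;  ψ=arccos(0.3307)=1.2338;  θ2=γ+ψ≈-0.1745
φ3=240.0° → target in arm frame (0.0458, -0.1259)
  A=0.1042, B=-0.3896, C=(l²−L²−A²−y'²−z²)/(2L)=0.0700
  √(A²+B²)=0.4033;  θ3 = -1.3094+1.3963 ≈ 0.0869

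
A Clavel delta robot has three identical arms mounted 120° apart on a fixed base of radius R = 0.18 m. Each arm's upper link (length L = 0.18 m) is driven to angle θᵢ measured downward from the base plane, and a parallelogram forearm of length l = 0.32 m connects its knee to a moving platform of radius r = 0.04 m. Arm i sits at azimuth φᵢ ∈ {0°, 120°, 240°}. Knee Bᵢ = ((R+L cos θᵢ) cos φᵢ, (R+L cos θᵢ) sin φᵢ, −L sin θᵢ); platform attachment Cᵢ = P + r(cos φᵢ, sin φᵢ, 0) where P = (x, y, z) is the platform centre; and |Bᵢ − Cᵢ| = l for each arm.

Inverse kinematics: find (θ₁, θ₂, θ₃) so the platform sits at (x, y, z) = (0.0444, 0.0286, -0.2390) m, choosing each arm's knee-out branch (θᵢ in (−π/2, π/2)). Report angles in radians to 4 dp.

rotate P by −φ1: (0.0444, 0.0286, -0.2390)
  A cos θ + B sin θ = C:  0.0956·cos θ + -0.2390·sin θ = 0.0081
  γ=atan2(-0.2390,0.0956)=-1.1903;  ψ=arccos(0.0315)=1.5393;  θ1=γ+ψ≈0.3490
arm 2 (φ=120.0°): x'=0.0026, y'=-0.0528
  A cos θ + B sin θ = C:  0.1374·cos θ + -0.2390·sin θ = -0.0244
  γ=atan2(-0.2390,0.1374)=-1.0489;  ψ=arccos(-0.0886)=1.6595;  θ2=γ+ψ≈0.6105
rotate P by −φ3: (-0.0470, 0.0242, -0.2390)
  e−x'=0.1870;  (l²−L²−(e−x')²−y'²−z²)/2L = -0.0629
  γ=atan2(-0.2390,0.1870)=-0.9069;  ψ=arccos(-0.2074)=1.7798;  θ3=γ+ψ≈0.8728

θ₁ = 0.3490, θ₂ = 0.6105, θ₃ = 0.8728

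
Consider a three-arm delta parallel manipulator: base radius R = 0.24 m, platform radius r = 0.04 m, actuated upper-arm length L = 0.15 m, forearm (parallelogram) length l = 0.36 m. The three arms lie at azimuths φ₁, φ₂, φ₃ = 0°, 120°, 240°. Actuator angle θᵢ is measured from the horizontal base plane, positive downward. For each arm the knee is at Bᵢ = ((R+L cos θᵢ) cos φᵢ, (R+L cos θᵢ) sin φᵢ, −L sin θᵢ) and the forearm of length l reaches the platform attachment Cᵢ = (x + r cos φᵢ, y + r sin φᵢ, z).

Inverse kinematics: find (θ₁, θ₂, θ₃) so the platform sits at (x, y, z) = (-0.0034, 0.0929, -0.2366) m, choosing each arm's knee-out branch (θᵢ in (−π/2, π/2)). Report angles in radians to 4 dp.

θ₁ = 0.6981, θ₂ = 0.0002, θ₃ = 1.1348

φ1=0.0° → target in arm frame (-0.0034, 0.0929)
  A cos θ + B sin θ = C:  0.2034·cos θ + -0.2366·sin θ = 0.0037
  γ=atan2(-0.2366,0.2034)=-0.8607;  ψ=arccos(0.0119)=1.5588;  θ1=γ+ψ≈0.6981
φ2=120.0° → target in arm frame (0.0822, -0.0435)
  A cos θ + B sin θ = C:  0.1178·cos θ + -0.2366·sin θ = 0.1178
  θ2 = atan2(B,A) + arccos(C/0.2643) = 0.0002
arm 3 (φ=240.0°): x'=-0.0788, y'=-0.0494
  A=0.2788, B=-0.2366, C=(l²−L²−A²−y'²−z²)/(2L)=-0.0967
  θ3 = atan2(B,A) + arccos(C/0.3656) = 1.1348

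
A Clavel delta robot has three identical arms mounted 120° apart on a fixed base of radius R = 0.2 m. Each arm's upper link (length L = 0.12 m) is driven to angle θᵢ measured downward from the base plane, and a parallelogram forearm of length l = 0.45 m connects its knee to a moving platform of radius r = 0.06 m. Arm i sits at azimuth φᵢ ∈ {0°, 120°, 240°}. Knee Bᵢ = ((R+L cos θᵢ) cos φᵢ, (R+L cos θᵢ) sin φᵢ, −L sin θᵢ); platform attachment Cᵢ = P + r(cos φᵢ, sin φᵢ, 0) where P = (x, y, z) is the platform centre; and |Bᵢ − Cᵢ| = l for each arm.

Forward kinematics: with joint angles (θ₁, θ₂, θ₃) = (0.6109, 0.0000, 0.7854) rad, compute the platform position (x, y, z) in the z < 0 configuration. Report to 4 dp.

arm 1 at φ=0.0°: ρ1 = 0.2383;  O1 = (0.2383, 0.0000, -0.0688)
O2 = (0.2600·cos120.0°, 0.2600·sin120.0°, 0.0000) = (-0.1300, 0.2252, 0.0000)
φ3=240.0°: virtual centre (-0.1124, -0.1947, -0.0849), radius l
|O₂|²−|O₁|² = 0.0061;  |O₃|²−|O₁|² = -0.0038
linear system: -0.7366x+0.4503y = 0.0061−0.1377z; -0.7014x+-0.3895y = -0.0038−-0.0320z
Cramer: x(z) = -0.0011+0.0650z;  y(z) = 0.0117-0.1994z
quadratic in z: (1.0440)z²+(0.1019)z+(-0.1403)=0, √Δ=0.7722 → z ∈ {-0.4186, 0.3210}; z = -0.4186 (taking z<0)
x = -0.0283, y = 0.0951

(-0.0283, 0.0951, -0.4186)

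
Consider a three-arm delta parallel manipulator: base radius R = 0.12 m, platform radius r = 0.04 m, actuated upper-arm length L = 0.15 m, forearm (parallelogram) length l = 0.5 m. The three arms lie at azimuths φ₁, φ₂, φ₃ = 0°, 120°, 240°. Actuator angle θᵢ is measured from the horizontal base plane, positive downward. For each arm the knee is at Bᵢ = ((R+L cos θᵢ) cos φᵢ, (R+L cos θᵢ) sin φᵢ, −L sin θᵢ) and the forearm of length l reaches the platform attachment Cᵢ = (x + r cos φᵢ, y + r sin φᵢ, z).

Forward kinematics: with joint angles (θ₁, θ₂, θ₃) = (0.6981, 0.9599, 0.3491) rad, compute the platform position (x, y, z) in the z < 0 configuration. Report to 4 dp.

φ1=0.0°: virtual centre (0.1949, 0.0000, -0.0964), radius l
φ2=120.0°: virtual centre (-0.0830, 0.1438, -0.1229), radius l
arm 3 at φ=240.0°: ρ3 = 0.2210;  S3 = (-0.1105, -0.1914, -0.0513)
|S₂|²−|S₁|² = -0.0046;  |S₃|²−|S₁|² = 0.0042
[-0.5559 0.2876 -0.0529]·P = -0.0046;  [-0.6108 -0.3827 0.0902]·P = 0.0042
Cramer: x(z) = 0.0015+0.0147z;  y(z) = -0.0132+0.2123z
quadratic in z: (1.0453)z²+(0.1815)z+(-0.2031)=0, √Δ=0.9393 → z ∈ {-0.5361, 0.3624}; z = -0.5361 (taking z<0)
x = -0.0064, y = -0.1271

(-0.0064, -0.1271, -0.5361)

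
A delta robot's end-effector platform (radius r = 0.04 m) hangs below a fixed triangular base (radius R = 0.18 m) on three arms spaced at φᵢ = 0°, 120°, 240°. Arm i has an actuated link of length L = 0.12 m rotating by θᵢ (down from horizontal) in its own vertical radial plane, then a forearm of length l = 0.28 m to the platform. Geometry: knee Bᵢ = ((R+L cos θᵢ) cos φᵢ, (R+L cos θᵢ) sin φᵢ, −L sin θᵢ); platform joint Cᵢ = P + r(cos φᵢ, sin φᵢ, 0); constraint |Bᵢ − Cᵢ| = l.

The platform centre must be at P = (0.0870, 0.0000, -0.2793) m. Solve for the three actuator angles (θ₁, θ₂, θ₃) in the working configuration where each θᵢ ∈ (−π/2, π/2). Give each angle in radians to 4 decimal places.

θ₁ = 0.4366, θ₂ = 1.3091, θ₃ = 1.3091

arm 1 (φ=0.0°): x'=0.0870, y'=0.0000
  e−x'=0.0530;  (l²−L²−(e−x')²−y'²−z²)/2L = -0.0701
  θ1 = atan2(B,A) + arccos(C/0.2843) = 0.4366
arm 2 (φ=120.0°): x'=-0.0435, y'=-0.0753
  A cos θ + B sin θ = C:  0.1835·cos θ + -0.2793·sin θ = -0.2223
  γ=atan2(-0.2793,0.1835)=-0.9895;  ψ=arccos(-0.6653)=2.2986;  θ2=γ+ψ≈1.3091
rotate P by −φ3: (-0.0435, 0.0753, -0.2793)
  A=0.1835, B=-0.2793, C=(l²−L²−A²−y'²−z²)/(2L)=-0.2223
  θ3 = atan2(B,A) + arccos(C/0.3342) = 1.3091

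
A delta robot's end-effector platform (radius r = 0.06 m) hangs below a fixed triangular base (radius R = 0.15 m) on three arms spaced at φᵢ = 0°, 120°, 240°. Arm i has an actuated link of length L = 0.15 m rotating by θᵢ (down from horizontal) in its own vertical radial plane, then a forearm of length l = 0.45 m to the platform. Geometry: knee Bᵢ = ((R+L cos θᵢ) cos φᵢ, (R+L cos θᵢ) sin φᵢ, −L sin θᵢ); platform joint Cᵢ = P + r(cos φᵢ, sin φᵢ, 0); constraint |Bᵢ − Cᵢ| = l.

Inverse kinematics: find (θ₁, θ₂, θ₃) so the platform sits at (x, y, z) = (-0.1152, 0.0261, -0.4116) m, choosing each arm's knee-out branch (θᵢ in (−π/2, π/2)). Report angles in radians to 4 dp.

φ1=0.0° → target in arm frame (-0.1152, 0.0261)
  A cos θ + B sin θ = C:  0.2052·cos θ + -0.4116·sin θ = -0.1073
  γ=atan2(-0.4116,0.2052)=-1.1083;  ψ=arccos(-0.2334)=1.8064;  θ1=γ+ψ≈0.6981
rotate P by −φ2: (0.0802, 0.0867, -0.4116)
  e−x'=0.0098;  (l²−L²−(e−x')²−y'²−z²)/2L = 0.0099
  γ=atan2(-0.4116,0.0098)=-1.5470;  ψ=arccos(0.0240)=1.5468;  θ2=γ+ψ≈-0.0002
φ3=240.0° → target in arm frame (0.0350, -0.1128)
  A cos θ + B sin θ = C:  0.0550·cos θ + -0.4116·sin θ = -0.0172
  γ=atan2(-0.4116,0.0550)=-1.4380;  ψ=arccos(-0.0415)=1.6123;  θ3=γ+ψ≈0.1743

θ₁ = 0.6981, θ₂ = -0.0002, θ₃ = 0.1743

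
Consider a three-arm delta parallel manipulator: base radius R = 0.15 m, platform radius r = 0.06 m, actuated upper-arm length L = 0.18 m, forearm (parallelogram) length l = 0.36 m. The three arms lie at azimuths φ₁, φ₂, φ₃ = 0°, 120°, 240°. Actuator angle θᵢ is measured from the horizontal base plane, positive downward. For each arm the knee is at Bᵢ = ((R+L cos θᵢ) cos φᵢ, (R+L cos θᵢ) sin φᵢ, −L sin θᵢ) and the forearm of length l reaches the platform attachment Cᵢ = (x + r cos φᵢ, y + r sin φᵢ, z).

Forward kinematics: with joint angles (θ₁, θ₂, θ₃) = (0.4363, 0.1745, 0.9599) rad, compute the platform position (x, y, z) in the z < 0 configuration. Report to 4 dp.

O1 = (0.2531·cos0.0°, 0.2531·sin0.0°, -0.0761) = (0.2531, 0.0000, -0.0761)
φ2=120.0°: virtual centre (-0.1336, 0.2315, -0.0313), radius l
O3 = (0.1932·cos240.0°, 0.1932·sin240.0°, -0.1474) = (-0.0966, -0.1674, -0.1474)
eliminate P² terms by subtracting sphere 1 from 2 and 3
[-0.7735 0.4629 0.0896]·P = 0.0025;  [-0.6995 -0.3347 -0.1428]·P = -0.0108
Cramer: x(z) = 0.0071-0.0619z;  y(z) = 0.0174-0.2971z
into |P−O₁|² = l²: 1.0921z² + 0.1723z + -0.0630 = 0;  Δ = 0.3048;  z = -0.3316 or 0.1739 → z<0 root = -0.3316
x = 0.0276, y = 0.1159

(0.0276, 0.1159, -0.3316)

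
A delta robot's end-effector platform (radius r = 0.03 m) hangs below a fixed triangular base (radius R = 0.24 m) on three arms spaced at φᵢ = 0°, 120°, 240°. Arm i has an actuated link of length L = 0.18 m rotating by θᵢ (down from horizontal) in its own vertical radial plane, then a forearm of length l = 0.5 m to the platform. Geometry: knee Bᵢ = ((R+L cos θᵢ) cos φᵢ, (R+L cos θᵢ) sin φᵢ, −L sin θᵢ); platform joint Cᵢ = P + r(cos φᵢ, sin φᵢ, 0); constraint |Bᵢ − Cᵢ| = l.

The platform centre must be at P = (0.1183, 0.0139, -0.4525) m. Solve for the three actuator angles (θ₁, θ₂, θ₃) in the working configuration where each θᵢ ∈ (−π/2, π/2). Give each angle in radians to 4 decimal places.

θ₁ = 0.1744, θ₂ = 0.8723, θ₃ = 0.9597

φ1=0.0° → target in arm frame (0.1183, 0.0139)
  A=0.0917, B=-0.4525, C=(l²−L²−A²−y'²−z²)/(2L)=0.0118
  √(A²+B²)=0.4617;  θ1 = -1.3709+1.5453 ≈ 0.1744
rotate P by −φ2: (-0.0471, -0.1094, -0.4525)
  A=0.2571, B=-0.4525, C=(l²−L²−A²−y'²−z²)/(2L)=-0.1812
  √(A²+B²)=0.5204;  θ2 = -1.0541+1.9264 ≈ 0.8723
arm 3 (φ=240.0°): x'=-0.0712, y'=0.0955
  A cos θ + B sin θ = C:  0.2812·cos θ + -0.4525·sin θ = -0.2093
  θ3 = atan2(B,A) + arccos(C/0.5328) = 0.9597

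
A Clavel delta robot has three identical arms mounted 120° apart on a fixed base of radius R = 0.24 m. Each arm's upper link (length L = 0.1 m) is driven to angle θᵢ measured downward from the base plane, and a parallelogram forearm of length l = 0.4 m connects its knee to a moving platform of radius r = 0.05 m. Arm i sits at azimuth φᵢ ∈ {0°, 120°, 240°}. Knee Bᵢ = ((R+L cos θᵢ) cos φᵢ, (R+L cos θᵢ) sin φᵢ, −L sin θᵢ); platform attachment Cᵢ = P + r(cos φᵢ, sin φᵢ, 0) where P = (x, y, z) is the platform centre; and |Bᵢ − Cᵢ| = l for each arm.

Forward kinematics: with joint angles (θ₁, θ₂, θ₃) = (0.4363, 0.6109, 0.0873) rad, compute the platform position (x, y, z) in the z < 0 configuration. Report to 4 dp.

φ1=0.0°: virtual centre (0.2806, 0.0000, -0.0423), radius l
φ2=120.0°: virtual centre (-0.1360, 0.2355, -0.0574), radius l
φ3=240.0°: virtual centre (-0.1448, -0.2508, -0.0087), radius l
eliminate P² terms by subtracting sphere 1 from 2 and 3
[-0.8332 0.4710 -0.0302]·P = -0.0033;  [-0.8509 -0.5016 0.0671]·P = 0.0034
Cramer: x(z) = 0.0001+0.0201z;  y(z) = -0.0069+0.0997z
into |P−centre ₁|² = l²: 1.0103z² + 0.0719z + -0.0794 = 0;  Δ = 0.3262;  z = -0.3182 or 0.2471 → z<0 root = -0.3182
x = -0.0063, y = -0.0386

(-0.0063, -0.0386, -0.3182)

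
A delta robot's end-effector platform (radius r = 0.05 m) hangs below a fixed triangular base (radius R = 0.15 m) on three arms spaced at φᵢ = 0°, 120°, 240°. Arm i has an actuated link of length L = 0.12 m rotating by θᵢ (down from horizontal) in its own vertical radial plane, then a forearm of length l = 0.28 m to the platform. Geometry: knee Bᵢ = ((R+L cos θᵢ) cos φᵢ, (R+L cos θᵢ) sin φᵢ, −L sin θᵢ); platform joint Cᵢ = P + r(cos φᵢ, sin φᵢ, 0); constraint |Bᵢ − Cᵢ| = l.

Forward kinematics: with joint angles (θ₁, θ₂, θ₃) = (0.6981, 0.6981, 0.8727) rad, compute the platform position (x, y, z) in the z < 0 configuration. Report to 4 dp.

S1 = (0.1919·cos0.0°, 0.1919·sin0.0°, -0.0771) = (0.1919, 0.0000, -0.0771)
arm 2 at φ=120.0°: e+L cos θ2 = 0.1919;  S2 = (-0.0960, 0.1662, -0.0771)
S3 = (0.1771·cos240.0°, 0.1771·sin240.0°, -0.0919) = (-0.0886, -0.1534, -0.0919)
subtract pairs → two planes through P
[-0.5758 0.3324 0.0000]·P = 0.0000;  [-0.5610 -0.3068 -0.0296]·P = -0.0030
Cramer: x(z) = 0.0027-0.0271z;  y(z) = 0.0047-0.0469z
quadratic in z: (1.0029)z²+(0.1641)z+(-0.0366)=0, √Δ=0.4170 → z ∈ {-0.2897, 0.1261}; z = -0.2897 (taking z<0)
x = 0.0106, y = 0.0183

(0.0106, 0.0183, -0.2897)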